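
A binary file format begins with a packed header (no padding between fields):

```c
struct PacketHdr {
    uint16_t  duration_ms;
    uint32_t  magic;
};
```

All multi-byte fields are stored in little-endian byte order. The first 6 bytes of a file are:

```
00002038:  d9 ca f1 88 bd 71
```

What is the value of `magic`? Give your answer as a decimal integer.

1908246769

`magic` follows `duration_ms` (2 bytes), so it starts at byte offset 2 and occupies 4 bytes.
Bytes at offsets 2..5: F1 88 BD 71.
Little-endian stores the least-significant byte at the lowest address.
Reassemble most-significant byte first: 71 BD 88 F1 → 0x71BD88F1.
0x71BD88F1 = 1908246769.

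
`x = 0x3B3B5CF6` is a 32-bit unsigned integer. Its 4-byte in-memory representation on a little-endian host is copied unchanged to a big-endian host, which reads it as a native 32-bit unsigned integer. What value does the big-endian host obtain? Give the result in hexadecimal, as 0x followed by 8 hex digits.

Stored little-endian, the bytes at ascending addresses are F6 5C 3B 3B.
Read back as big-endian, the last byte is least significant, giving 0xF65C3B3B.

0xF65C3B3B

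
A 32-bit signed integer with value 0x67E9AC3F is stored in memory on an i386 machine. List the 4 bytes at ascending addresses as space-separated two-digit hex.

Split into bytes (most-significant first): 67 E9 AC 3F.
In little-endian order the low byte comes first in memory.
So at ascending addresses the bytes are 3F AC E9 67.

3F AC E9 67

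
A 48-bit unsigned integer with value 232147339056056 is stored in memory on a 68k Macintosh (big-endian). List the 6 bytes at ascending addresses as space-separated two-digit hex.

D3 23 03 AE 13 B8

232147339056056 in hexadecimal, padded to 48 bits, is 0xD32303AE13B8.
Split into bytes (most-significant first): D3 23 03 AE 13 B8.
In big-endian order the high byte comes first in memory.
So the memory order matches the most-significant-first order: D3 23 03 AE 13 B8.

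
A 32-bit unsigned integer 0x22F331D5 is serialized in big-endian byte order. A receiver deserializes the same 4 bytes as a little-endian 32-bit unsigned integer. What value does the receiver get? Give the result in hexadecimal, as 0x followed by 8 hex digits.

0xD531F322

Stored big-endian, the bytes at ascending addresses are 22 F3 31 D5.
Read back as little-endian, the first byte is least significant, giving 0xD531F322.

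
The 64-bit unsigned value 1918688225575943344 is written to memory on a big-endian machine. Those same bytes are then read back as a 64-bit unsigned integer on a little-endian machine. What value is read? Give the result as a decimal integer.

1918688225575943344 in 64-bit hexadecimal is 0x1AA08CC6882DBCB0.
Stored big-endian, the bytes at ascending addresses are 1A A0 8C C6 88 2D BC B0.
Read back as little-endian, the first byte is least significant, giving 0xB0BC2D88C68CA01A.
0xB0BC2D88C68CA01A = 12735103911766827034.

12735103911766827034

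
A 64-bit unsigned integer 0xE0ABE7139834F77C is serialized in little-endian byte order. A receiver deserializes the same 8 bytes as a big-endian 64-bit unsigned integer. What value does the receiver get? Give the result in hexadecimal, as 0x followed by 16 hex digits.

Stored little-endian, the bytes at ascending addresses are 7C F7 34 98 13 E7 AB E0.
Read back as big-endian, the last byte is least significant, giving 0x7CF7349813E7ABE0.

0x7CF7349813E7ABE0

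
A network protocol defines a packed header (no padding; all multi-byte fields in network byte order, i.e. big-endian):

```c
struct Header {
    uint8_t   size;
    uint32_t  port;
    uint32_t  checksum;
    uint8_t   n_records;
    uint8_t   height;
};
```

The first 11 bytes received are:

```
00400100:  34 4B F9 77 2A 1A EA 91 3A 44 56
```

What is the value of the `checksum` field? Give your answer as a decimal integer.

`checksum` follows `size` (1 B), `port` (4 B), so it starts at offset 1 + 4 = 5 and occupies 4 bytes.
Bytes at offsets 5..8: 1A EA 91 3A.
In big-endian order the high byte comes first in memory.
The bytes are already most-significant first: 0x1AEA913A.
0x1AEA913A = 451580218.

451580218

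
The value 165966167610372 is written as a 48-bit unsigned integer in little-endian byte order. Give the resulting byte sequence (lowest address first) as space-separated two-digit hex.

04 14 77 02 F2 96

165966167610372 in hexadecimal, padded to 48 bits, is 0x96F202771404.
Split into bytes (most-significant first): 96 F2 02 77 14 04.
In little-endian order the low byte comes first in memory.
So at ascending addresses the bytes are 04 14 77 02 F2 96.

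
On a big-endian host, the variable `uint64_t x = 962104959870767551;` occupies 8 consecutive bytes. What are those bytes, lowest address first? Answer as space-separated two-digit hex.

962104959870767551 in hexadecimal, padded to 64 bits, is 0x0D5A155D11BD11BF.
Split into bytes (most-significant first): 0D 5A 15 5D 11 BD 11 BF.
Big-endian: lowest address holds the most-significant byte.
So the memory order matches the most-significant-first order: 0D 5A 15 5D 11 BD 11 BF.

0D 5A 15 5D 11 BD 11 BF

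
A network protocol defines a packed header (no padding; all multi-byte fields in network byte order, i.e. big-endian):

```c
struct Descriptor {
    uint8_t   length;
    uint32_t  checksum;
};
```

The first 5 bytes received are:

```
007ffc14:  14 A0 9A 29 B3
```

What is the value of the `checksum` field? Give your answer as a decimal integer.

2694457779

`checksum` follows `length` (1 byte), so it starts at byte offset 1 and occupies 4 bytes.
Bytes at offsets 1..4: A0 9A 29 B3.
Big-endian: lowest address holds the most-significant byte.
The bytes are already most-significant first: 0xA09A29B3.
0xA09A29B3 = 2694457779.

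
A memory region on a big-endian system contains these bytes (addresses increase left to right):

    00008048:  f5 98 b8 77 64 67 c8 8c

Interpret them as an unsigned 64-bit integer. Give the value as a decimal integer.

17697097558677506188

Big-endian stores the most-significant byte at the lowest address.
The bytes are already most-significant first: 0xF598B8776467C88C.
0xF598B8776467C88C = 17697097558677506188.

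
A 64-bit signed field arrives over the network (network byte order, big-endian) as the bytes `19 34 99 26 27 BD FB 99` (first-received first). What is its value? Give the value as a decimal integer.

1816244938891721625

In big-endian order the high byte comes first in memory.
The bytes are already most-significant first: 0x1934992627BDFB99.
0x1934992627BDFB99 = 1816244938891721625.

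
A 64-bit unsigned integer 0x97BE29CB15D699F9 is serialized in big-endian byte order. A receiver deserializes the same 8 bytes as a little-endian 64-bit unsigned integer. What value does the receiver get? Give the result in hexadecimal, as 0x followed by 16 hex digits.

Stored big-endian, the bytes at ascending addresses are 97 BE 29 CB 15 D6 99 F9.
Read back as little-endian, the first byte is least significant, giving 0xF999D615CB29BE97.

0xF999D615CB29BE97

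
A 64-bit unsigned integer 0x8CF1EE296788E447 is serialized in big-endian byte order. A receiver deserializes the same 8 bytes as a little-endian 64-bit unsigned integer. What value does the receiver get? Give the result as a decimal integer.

Stored big-endian, the bytes at ascending addresses are 8C F1 EE 29 67 88 E4 47.
Read back as little-endian, the first byte is least significant, giving 0x47E4886729EEF18C.
0x47E4886729EEF18C = 5180415448049447308.

5180415448049447308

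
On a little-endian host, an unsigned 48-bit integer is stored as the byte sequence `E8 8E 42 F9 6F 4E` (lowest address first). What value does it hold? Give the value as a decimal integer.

Little-endian stores the least-significant byte at the lowest address.
Reassemble most-significant byte first: 4E 6F F9 42 8E E8 → 0x4E6FF9428EE8.
0x4E6FF9428EE8 = 86242830225128.

86242830225128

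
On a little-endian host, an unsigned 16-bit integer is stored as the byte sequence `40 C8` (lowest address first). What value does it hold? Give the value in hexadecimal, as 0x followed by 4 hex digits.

Little-endian: lowest address holds the least-significant byte.
Reassemble most-significant byte first: C8 40 → 0xC840.

0xC840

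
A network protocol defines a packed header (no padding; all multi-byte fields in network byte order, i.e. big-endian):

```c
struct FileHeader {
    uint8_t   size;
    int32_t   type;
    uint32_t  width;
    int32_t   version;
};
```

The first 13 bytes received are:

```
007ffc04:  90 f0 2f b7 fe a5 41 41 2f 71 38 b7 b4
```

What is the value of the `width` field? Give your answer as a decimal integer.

`width` follows `size` (1 B), `type` (4 B), so it starts at offset 1 + 4 = 5 and occupies 4 bytes.
Bytes at offsets 5..8: A5 41 41 2F.
Big-endian: lowest address holds the most-significant byte.
The bytes are already most-significant first: 0xA541412F.
0xA541412F = 2772517167.

2772517167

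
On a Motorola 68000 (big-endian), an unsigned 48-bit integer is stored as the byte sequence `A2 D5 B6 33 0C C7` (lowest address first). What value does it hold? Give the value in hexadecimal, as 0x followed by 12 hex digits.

0xA2D5B6330CC7

Big-endian: lowest address holds the most-significant byte.
The bytes are already most-significant first: 0xA2D5B6330CC7.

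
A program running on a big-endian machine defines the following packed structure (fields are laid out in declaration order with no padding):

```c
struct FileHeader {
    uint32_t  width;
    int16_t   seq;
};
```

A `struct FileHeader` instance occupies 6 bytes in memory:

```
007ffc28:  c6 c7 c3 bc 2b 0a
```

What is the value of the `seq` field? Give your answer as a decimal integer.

11018

`seq` follows `width` (4 bytes), so it starts at byte offset 4 and occupies 2 bytes.
Bytes at offsets 4..5: 2B 0A.
Big-endian: lowest address holds the most-significant byte.
The bytes are already most-significant first: 0x2B0A.
0x2B0A = 11018.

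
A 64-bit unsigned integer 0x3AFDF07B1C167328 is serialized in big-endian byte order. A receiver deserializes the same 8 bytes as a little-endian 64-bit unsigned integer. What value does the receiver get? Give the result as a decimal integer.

Stored big-endian, the bytes at ascending addresses are 3A FD F0 7B 1C 16 73 28.
Read back as little-endian, the first byte is least significant, giving 0x2873161C7BF0FD3A.
0x2873161C7BF0FD3A = 2914697695433129274.

2914697695433129274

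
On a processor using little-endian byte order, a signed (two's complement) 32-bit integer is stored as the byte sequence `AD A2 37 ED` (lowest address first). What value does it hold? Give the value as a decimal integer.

Little-endian: lowest address holds the least-significant byte.
Reassemble most-significant byte first: ED 37 A2 AD → 0xED37A2AD.
Top bit is set, so as a signed 32-bit value this is 0xED37A2AD − 2^32 = -315120979.

-315120979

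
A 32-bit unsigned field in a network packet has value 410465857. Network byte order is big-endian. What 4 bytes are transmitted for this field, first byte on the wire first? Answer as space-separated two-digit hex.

410465857 in hexadecimal, padded to 32 bits, is 0x18773641.
Split into bytes (most-significant first): 18 77 36 41.
In big-endian order the high byte comes first in memory.
So the memory order matches the most-significant-first order: 18 77 36 41.

18 77 36 41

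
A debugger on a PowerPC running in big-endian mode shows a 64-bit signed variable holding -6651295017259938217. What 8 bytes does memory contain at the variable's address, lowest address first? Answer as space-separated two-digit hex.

A3 B1 DA 6B FF E5 4E 57

Two's complement of -6651295017259938217 in 64 bits: 6651295017259938217 = 0x5C4E2594001AB1A9; invert → 0xA3B1DA6BFFE54E56; add 1 → 0xA3B1DA6BFFE54E57.
Split into bytes (most-significant first): A3 B1 DA 6B FF E5 4E 57.
Big-endian: lowest address holds the most-significant byte.
So the memory order matches the most-significant-first order: A3 B1 DA 6B FF E5 4E 57.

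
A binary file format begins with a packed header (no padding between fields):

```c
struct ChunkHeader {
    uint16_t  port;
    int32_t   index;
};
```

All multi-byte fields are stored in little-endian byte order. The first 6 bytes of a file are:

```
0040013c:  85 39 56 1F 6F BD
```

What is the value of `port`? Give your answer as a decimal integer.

14725

`port` is the first field, at byte offset 0, occupying 2 bytes.
Bytes at offsets 0..1: 85 39.
Little-endian stores the least-significant byte at the lowest address.
Reassemble most-significant byte first: 39 85 → 0x3985.
0x3985 = 14725.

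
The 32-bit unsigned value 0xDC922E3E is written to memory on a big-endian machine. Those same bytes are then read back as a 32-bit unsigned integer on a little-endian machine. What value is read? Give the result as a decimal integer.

1043239644

Stored big-endian, the bytes at ascending addresses are DC 92 2E 3E.
Read back as little-endian, the first byte is least significant, giving 0x3E2E92DC.
0x3E2E92DC = 1043239644.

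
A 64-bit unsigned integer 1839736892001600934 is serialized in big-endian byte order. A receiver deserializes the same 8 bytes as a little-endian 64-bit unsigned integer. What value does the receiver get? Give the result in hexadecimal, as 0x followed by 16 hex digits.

1839736892001600934 in 64-bit hexadecimal is 0x19880EF4B7EFC5A6.
Stored big-endian, the bytes at ascending addresses are 19 88 0E F4 B7 EF C5 A6.
Read back as little-endian, the first byte is least significant, giving 0xA6C5EFB7F40E8819.

0xA6C5EFB7F40E8819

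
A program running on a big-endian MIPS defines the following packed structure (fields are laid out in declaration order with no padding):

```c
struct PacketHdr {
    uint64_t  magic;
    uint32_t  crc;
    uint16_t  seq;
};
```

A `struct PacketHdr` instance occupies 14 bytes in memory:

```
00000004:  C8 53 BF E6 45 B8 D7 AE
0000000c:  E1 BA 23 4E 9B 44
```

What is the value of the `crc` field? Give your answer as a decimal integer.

3787072334

`crc` follows `magic` (8 bytes), so it starts at byte offset 8 and occupies 4 bytes.
Bytes at offsets 8..11: E1 BA 23 4E.
In big-endian order the high byte comes first in memory.
The bytes are already most-significant first: 0xE1BA234E.
0xE1BA234E = 3787072334.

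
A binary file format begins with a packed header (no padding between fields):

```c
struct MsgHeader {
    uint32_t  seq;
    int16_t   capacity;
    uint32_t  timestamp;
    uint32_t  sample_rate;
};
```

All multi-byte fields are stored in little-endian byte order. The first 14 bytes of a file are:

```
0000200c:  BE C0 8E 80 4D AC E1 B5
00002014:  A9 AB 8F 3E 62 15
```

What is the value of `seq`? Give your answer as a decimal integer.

`seq` is the first field, at byte offset 0, occupying 4 bytes.
Bytes at offsets 0..3: BE C0 8E 80.
In little-endian order the low byte comes first in memory.
Reassemble most-significant byte first: 80 8E C0 BE → 0x808EC0BE.
0x808EC0BE = 2156839102.

2156839102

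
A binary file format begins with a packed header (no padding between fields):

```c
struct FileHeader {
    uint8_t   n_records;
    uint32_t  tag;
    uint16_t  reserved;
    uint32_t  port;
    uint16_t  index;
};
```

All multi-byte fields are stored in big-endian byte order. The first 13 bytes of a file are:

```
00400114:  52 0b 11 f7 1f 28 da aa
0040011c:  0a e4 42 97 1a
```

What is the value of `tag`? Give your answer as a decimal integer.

185726751

`tag` follows `n_records` (1 byte), so it starts at byte offset 1 and occupies 4 bytes.
Bytes at offsets 1..4: 0B 11 F7 1F.
Big-endian: lowest address holds the most-significant byte.
The bytes are already most-significant first: 0x0B11F71F.
0x0B11F71F = 185726751.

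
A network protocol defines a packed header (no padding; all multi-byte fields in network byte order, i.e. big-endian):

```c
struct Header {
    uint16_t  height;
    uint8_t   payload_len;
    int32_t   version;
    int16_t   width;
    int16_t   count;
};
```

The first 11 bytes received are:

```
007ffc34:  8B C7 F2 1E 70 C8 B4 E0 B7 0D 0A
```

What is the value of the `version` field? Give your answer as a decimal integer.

510707892

`version` follows `height` (2 B), `payload_len` (1 B), so it starts at offset 2 + 1 = 3 and occupies 4 bytes.
Bytes at offsets 3..6: 1E 70 C8 B4.
Big-endian stores the most-significant byte at the lowest address.
The bytes are already most-significant first: 0x1E70C8B4.
0x1E70C8B4 = 510707892.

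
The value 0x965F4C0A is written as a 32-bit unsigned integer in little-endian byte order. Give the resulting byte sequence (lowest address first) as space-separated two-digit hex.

0A 4C 5F 96

Split into bytes (most-significant first): 96 5F 4C 0A.
Little-endian: lowest address holds the least-significant byte.
So at ascending addresses the bytes are 0A 4C 5F 96.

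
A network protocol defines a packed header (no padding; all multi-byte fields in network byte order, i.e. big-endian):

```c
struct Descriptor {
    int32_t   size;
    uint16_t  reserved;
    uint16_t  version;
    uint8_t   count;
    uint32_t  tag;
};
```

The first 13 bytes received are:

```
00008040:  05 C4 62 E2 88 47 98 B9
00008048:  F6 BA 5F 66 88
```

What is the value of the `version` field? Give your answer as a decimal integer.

`version` follows `size` (4 B), `reserved` (2 B), so it starts at offset 4 + 2 = 6 and occupies 2 bytes.
Bytes at offsets 6..7: 98 B9.
Big-endian: lowest address holds the most-significant byte.
The bytes are already most-significant first: 0x98B9.
0x98B9 = 39097.

39097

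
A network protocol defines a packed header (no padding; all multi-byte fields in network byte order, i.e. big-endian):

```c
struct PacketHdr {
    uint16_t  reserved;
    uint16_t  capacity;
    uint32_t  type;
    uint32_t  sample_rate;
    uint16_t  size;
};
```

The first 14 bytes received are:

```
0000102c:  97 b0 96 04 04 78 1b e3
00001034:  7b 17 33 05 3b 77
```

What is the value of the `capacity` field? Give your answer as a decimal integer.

38404

`capacity` follows `reserved` (2 bytes), so it starts at byte offset 2 and occupies 2 bytes.
Bytes at offsets 2..3: 96 04.
In big-endian order the high byte comes first in memory.
The bytes are already most-significant first: 0x9604.
0x9604 = 38404.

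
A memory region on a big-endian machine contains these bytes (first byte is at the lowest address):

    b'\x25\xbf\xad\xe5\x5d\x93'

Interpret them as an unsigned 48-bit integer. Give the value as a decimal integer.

41505186471315

Big-endian stores the most-significant byte at the lowest address.
The bytes are already most-significant first: 0x25BFADE55D93.
0x25BFADE55D93 = 41505186471315.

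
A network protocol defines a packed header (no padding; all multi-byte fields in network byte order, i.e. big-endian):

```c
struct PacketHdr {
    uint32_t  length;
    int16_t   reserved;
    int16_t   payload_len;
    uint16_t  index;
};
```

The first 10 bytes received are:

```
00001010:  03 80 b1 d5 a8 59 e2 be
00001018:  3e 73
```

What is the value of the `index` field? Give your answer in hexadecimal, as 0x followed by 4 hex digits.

`index` follows `length` (4 B), `reserved` (2 B), `payload_len` (2 B), so it starts at offset 4 + 2 + 2 = 8 and occupies 2 bytes.
Bytes at offsets 8..9: 3E 73.
In big-endian order the high byte comes first in memory.
The bytes are already most-significant first: 0x3E73.

0x3E73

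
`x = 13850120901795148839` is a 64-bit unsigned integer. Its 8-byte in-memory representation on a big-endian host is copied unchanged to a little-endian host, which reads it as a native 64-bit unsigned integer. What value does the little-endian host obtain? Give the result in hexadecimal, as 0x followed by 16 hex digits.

13850120901795148839 in 64-bit hexadecimal is 0xC03583943FB67427.
Stored big-endian, the bytes at ascending addresses are C0 35 83 94 3F B6 74 27.
Read back as little-endian, the first byte is least significant, giving 0x2774B63F948335C0.

0x2774B63F948335C0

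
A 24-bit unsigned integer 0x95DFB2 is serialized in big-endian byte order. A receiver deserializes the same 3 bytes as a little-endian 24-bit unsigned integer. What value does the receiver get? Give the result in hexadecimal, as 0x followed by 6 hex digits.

Stored big-endian, the bytes at ascending addresses are 95 DF B2.
Read back as little-endian, the first byte is least significant, giving 0xB2DF95.

0xB2DF95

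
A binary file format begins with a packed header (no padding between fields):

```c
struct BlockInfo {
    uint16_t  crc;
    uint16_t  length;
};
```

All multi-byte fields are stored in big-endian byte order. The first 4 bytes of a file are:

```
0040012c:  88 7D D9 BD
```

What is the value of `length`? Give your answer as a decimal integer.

55741

`length` follows `crc` (2 bytes), so it starts at byte offset 2 and occupies 2 bytes.
Bytes at offsets 2..3: D9 BD.
Big-endian: lowest address holds the most-significant byte.
The bytes are already most-significant first: 0xD9BD.
0xD9BD = 55741.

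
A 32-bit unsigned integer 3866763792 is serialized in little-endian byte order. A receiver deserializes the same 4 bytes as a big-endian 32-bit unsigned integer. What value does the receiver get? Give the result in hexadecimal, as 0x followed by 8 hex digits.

3866763792 in 32-bit hexadecimal is 0xE67A2210.
Stored little-endian, the bytes at ascending addresses are 10 22 7A E6.
Read back as big-endian, the last byte is least significant, giving 0x10227AE6.

0x10227AE6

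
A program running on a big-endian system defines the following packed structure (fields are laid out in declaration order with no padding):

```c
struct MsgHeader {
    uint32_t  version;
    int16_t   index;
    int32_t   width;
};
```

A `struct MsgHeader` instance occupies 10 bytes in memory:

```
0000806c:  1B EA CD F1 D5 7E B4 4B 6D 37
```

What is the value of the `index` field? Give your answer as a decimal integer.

`index` follows `version` (4 bytes), so it starts at byte offset 4 and occupies 2 bytes.
Bytes at offsets 4..5: D5 7E.
In big-endian order the high byte comes first in memory.
The bytes are already most-significant first: 0xD57E.
Top bit is set, so as a signed 16-bit value this is 0xD57E − 2^16 = -10882.

-10882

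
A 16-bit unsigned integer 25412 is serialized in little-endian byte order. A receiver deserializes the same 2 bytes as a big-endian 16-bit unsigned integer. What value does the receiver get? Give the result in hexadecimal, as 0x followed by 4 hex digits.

25412 in 16-bit hexadecimal is 0x6344.
Stored little-endian, the bytes at ascending addresses are 44 63.
Read back as big-endian, the last byte is least significant, giving 0x4463.

0x4463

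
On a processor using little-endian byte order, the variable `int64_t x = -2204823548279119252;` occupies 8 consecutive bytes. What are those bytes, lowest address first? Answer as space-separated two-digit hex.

Two's complement of -2204823548279119252 in 64 bits: 2204823548279119252 = 0x1E991B55E397DD94; invert → 0xE166E4AA1C68226B; add 1 → 0xE166E4AA1C68226C.
Split into bytes (most-significant first): E1 66 E4 AA 1C 68 22 6C.
Little-endian: lowest address holds the least-significant byte.
So at ascending addresses the bytes are 6C 22 68 1C AA E4 66 E1.

6C 22 68 1C AA E4 66 E1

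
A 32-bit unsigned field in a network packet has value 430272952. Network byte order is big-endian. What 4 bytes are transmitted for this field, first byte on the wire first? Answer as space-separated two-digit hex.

19 A5 71 B8

430272952 in hexadecimal, padded to 32 bits, is 0x19A571B8.
Split into bytes (most-significant first): 19 A5 71 B8.
In big-endian order the high byte comes first in memory.
So the memory order matches the most-significant-first order: 19 A5 71 B8.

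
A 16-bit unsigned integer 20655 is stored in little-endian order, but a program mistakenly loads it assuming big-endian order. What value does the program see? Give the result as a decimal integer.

44880

20655 in 16-bit hexadecimal is 0x50AF.
Stored little-endian, the bytes at ascending addresses are AF 50.
Read back as big-endian, the last byte is least significant, giving 0xAF50.
0xAF50 = 44880.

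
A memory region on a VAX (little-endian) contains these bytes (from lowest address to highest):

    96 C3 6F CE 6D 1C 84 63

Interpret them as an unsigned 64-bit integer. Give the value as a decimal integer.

7170887764621116310

In little-endian order the low byte comes first in memory.
Reassemble most-significant byte first: 63 84 1C 6D CE 6F C3 96 → 0x63841C6DCE6FC396.
0x63841C6DCE6FC396 = 7170887764621116310.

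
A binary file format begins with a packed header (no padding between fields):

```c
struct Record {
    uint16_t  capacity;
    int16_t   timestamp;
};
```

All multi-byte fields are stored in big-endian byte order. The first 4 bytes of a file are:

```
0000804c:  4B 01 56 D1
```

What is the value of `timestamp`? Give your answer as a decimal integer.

`timestamp` follows `capacity` (2 bytes), so it starts at byte offset 2 and occupies 2 bytes.
Bytes at offsets 2..3: 56 D1.
Big-endian: lowest address holds the most-significant byte.
The bytes are already most-significant first: 0x56D1.
0x56D1 = 22225.

22225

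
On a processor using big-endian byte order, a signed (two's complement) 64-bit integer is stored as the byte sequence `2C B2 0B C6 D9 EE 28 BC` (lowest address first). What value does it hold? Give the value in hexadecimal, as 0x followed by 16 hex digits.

Big-endian stores the most-significant byte at the lowest address.
The bytes are already most-significant first: 0x2CB20BC6D9EE28BC.

0x2CB20BC6D9EE28BC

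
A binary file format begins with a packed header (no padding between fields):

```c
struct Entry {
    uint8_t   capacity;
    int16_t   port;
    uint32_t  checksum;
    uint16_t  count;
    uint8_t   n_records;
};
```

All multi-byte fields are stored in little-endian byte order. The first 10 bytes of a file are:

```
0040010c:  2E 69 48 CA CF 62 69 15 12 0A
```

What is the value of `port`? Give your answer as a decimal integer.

18537

`port` follows `capacity` (1 byte), so it starts at byte offset 1 and occupies 2 bytes.
Bytes at offsets 1..2: 69 48.
Little-endian: lowest address holds the least-significant byte.
Reassemble most-significant byte first: 48 69 → 0x4869.
0x4869 = 18537.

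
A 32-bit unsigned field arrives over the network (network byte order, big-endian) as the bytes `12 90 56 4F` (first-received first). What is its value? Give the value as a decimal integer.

311449167

In big-endian order the high byte comes first in memory.
The bytes are already most-significant first: 0x1290564F.
0x1290564F = 311449167.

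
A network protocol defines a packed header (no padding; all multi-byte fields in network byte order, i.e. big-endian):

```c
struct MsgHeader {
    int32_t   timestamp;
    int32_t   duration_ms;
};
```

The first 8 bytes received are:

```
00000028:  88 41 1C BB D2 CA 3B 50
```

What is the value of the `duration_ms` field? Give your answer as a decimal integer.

`duration_ms` follows `timestamp` (4 bytes), so it starts at byte offset 4 and occupies 4 bytes.
Bytes at offsets 4..7: D2 CA 3B 50.
In big-endian order the high byte comes first in memory.
The bytes are already most-significant first: 0xD2CA3B50.
Top bit is set, so as a signed 32-bit value this is 0xD2CA3B50 − 2^32 = -758498480.

-758498480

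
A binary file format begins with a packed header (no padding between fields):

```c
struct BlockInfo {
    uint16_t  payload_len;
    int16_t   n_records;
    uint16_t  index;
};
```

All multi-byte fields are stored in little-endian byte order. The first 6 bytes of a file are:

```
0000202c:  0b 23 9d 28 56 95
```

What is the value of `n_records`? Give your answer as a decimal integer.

`n_records` follows `payload_len` (2 bytes), so it starts at byte offset 2 and occupies 2 bytes.
Bytes at offsets 2..3: 9D 28.
Little-endian stores the least-significant byte at the lowest address.
Reassemble most-significant byte first: 28 9D → 0x289D.
0x289D = 10397.

10397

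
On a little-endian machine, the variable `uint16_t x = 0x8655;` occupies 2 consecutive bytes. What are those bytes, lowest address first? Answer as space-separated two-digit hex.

55 86

Split into bytes (most-significant first): 86 55.
Little-endian: lowest address holds the least-significant byte.
So at ascending addresses the bytes are 55 86.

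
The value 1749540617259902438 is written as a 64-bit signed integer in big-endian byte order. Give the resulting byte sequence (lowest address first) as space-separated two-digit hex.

1749540617259902438 in hexadecimal, padded to 64 bits, is 0x18479DEC03E4E5E6.
Split into bytes (most-significant first): 18 47 9D EC 03 E4 E5 E6.
In big-endian order the high byte comes first in memory.
So the memory order matches the most-significant-first order: 18 47 9D EC 03 E4 E5 E6.

18 47 9D EC 03 E4 E5 E6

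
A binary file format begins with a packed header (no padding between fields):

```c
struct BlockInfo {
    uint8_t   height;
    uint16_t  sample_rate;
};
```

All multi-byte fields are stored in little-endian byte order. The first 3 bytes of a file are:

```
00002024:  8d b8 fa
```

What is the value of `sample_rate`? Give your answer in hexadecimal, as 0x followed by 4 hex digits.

`sample_rate` follows `height` (1 byte), so it starts at byte offset 1 and occupies 2 bytes.
Bytes at offsets 1..2: B8 FA.
In little-endian order the low byte comes first in memory.
Reassemble most-significant byte first: FA B8 → 0xFAB8.

0xFAB8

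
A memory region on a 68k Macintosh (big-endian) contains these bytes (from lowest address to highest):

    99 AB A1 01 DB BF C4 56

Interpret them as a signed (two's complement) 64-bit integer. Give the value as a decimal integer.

Big-endian stores the most-significant byte at the lowest address.
The bytes are already most-significant first: 0x99ABA101DBBFC456.
Top bit is set, so as a signed 64-bit value this is 0x99ABA101DBBFC456 − 2^64 = -7373622935535238058.

-7373622935535238058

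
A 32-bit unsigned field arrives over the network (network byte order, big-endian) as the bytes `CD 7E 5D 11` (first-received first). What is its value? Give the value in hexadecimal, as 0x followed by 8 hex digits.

Big-endian stores the most-significant byte at the lowest address.
The bytes are already most-significant first: 0xCD7E5D11.

0xCD7E5D11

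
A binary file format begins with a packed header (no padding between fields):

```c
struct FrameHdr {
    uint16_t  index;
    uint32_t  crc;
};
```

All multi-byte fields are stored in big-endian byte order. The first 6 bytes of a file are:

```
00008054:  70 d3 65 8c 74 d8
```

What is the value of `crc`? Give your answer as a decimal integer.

`crc` follows `index` (2 bytes), so it starts at byte offset 2 and occupies 4 bytes.
Bytes at offsets 2..5: 65 8C 74 D8.
In big-endian order the high byte comes first in memory.
The bytes are already most-significant first: 0x658C74D8.
0x658C74D8 = 1703703768.

1703703768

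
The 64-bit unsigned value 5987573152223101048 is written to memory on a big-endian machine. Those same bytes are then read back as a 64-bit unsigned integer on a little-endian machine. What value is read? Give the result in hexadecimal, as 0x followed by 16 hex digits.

0x7880ECF40E221853

5987573152223101048 in 64-bit hexadecimal is 0x5318220EF4EC8078.
Stored big-endian, the bytes at ascending addresses are 53 18 22 0E F4 EC 80 78.
Read back as little-endian, the first byte is least significant, giving 0x7880ECF40E221853.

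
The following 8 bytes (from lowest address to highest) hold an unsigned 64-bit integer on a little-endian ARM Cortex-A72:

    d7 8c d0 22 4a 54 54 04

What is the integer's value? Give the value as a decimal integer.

Little-endian stores the least-significant byte at the lowest address.
Reassemble most-significant byte first: 04 54 54 4A 22 D0 8C D7 → 0x0454544A22D08CD7.
0x0454544A22D08CD7 = 311966951583812823.

311966951583812823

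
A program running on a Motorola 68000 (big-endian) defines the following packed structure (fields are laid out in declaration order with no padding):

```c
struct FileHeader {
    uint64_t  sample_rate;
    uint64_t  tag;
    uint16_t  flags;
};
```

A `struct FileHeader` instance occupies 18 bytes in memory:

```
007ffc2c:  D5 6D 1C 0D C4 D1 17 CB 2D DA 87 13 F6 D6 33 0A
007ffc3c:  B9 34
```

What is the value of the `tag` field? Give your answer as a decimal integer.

3304101796445041418

`tag` follows `sample_rate` (8 bytes), so it starts at byte offset 8 and occupies 8 bytes.
Bytes at offsets 8..15: 2D DA 87 13 F6 D6 33 0A.
Big-endian stores the most-significant byte at the lowest address.
The bytes are already most-significant first: 0x2DDA8713F6D6330A.
0x2DDA8713F6D6330A = 3304101796445041418.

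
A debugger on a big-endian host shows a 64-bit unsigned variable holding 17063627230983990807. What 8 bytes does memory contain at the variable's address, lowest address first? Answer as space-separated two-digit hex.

17063627230983990807 in hexadecimal, padded to 64 bits, is 0xECCE2E8F427BAE17.
Split into bytes (most-significant first): EC CE 2E 8F 42 7B AE 17.
In big-endian order the high byte comes first in memory.
So the memory order matches the most-significant-first order: EC CE 2E 8F 42 7B AE 17.

EC CE 2E 8F 42 7B AE 17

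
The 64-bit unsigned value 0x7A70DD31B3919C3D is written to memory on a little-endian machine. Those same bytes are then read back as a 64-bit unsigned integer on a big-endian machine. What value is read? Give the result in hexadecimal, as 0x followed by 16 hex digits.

0x3D9C91B331DD707A

Stored little-endian, the bytes at ascending addresses are 3D 9C 91 B3 31 DD 70 7A.
Read back as big-endian, the last byte is least significant, giving 0x3D9C91B331DD707A.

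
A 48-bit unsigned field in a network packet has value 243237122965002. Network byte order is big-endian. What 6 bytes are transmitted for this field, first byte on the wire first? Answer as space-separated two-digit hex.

DD 39 0E 4F 7E 0A

243237122965002 in hexadecimal, padded to 48 bits, is 0xDD390E4F7E0A.
Split into bytes (most-significant first): DD 39 0E 4F 7E 0A.
Big-endian stores the most-significant byte at the lowest address.
So the memory order matches the most-significant-first order: DD 39 0E 4F 7E 0A.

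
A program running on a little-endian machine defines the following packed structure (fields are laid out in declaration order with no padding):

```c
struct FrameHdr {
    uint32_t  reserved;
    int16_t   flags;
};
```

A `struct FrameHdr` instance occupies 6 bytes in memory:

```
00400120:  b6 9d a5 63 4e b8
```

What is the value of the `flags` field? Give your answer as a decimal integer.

-18354

`flags` follows `reserved` (4 bytes), so it starts at byte offset 4 and occupies 2 bytes.
Bytes at offsets 4..5: 4E B8.
In little-endian order the low byte comes first in memory.
Reassemble most-significant byte first: B8 4E → 0xB84E.
Top bit is set, so as a signed 16-bit value this is 0xB84E − 2^16 = -18354.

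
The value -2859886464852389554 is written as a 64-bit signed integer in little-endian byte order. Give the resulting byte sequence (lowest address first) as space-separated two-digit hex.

Two's complement of -2859886464852389554 in 64 bits: 2859886464852389554 = 0x27B05B9663796EB2; invert → 0xD84FA4699C86914D; add 1 → 0xD84FA4699C86914E.
Split into bytes (most-significant first): D8 4F A4 69 9C 86 91 4E.
Little-endian: lowest address holds the least-significant byte.
So at ascending addresses the bytes are 4E 91 86 9C 69 A4 4F D8.

4E 91 86 9C 69 A4 4F D8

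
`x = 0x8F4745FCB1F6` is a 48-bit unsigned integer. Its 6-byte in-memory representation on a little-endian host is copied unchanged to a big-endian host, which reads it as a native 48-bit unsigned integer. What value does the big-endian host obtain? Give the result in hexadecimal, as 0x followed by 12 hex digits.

Stored little-endian, the bytes at ascending addresses are F6 B1 FC 45 47 8F.
Read back as big-endian, the last byte is least significant, giving 0xF6B1FC45478F.

0xF6B1FC45478F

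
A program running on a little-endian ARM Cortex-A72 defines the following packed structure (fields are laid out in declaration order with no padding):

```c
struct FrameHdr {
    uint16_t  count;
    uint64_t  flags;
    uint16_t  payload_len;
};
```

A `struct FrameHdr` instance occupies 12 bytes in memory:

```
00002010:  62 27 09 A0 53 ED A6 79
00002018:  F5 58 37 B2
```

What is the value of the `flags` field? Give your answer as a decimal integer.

6410163402484981769

`flags` follows `count` (2 bytes), so it starts at byte offset 2 and occupies 8 bytes.
Bytes at offsets 2..9: 09 A0 53 ED A6 79 F5 58.
In little-endian order the low byte comes first in memory.
Reassemble most-significant byte first: 58 F5 79 A6 ED 53 A0 09 → 0x58F579A6ED53A009.
0x58F579A6ED53A009 = 6410163402484981769.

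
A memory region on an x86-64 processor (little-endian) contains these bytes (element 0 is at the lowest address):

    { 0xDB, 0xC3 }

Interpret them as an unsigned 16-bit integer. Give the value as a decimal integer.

Little-endian stores the least-significant byte at the lowest address.
Reassemble most-significant byte first: C3 DB → 0xC3DB.
0xC3DB = 50139.

50139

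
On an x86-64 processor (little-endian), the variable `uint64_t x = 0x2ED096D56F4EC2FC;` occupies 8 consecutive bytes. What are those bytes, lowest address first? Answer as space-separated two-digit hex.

FC C2 4E 6F D5 96 D0 2E

Split into bytes (most-significant first): 2E D0 96 D5 6F 4E C2 FC.
Little-endian stores the least-significant byte at the lowest address.
So at ascending addresses the bytes are FC C2 4E 6F D5 96 D0 2E.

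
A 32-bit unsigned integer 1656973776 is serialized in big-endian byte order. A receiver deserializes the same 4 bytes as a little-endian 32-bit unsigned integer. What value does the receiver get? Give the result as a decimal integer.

1656973776 in 32-bit hexadecimal is 0x62C369D0.
Stored big-endian, the bytes at ascending addresses are 62 C3 69 D0.
Read back as little-endian, the first byte is least significant, giving 0xD069C362.
0xD069C362 = 3496592226.

3496592226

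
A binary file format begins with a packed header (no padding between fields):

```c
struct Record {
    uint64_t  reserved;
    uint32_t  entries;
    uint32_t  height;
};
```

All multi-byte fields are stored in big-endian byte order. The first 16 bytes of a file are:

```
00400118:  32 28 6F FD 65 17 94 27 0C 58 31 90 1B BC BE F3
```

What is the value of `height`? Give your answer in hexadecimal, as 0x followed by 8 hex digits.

`height` follows `reserved` (8 B), `entries` (4 B), so it starts at offset 8 + 4 = 12 and occupies 4 bytes.
Bytes at offsets 12..15: 1B BC BE F3.
In big-endian order the high byte comes first in memory.
The bytes are already most-significant first: 0x1BBCBEF3.

0x1BBCBEF3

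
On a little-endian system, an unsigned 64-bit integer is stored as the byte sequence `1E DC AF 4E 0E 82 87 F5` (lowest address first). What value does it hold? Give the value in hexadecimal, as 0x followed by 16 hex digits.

Little-endian stores the least-significant byte at the lowest address.
Reassemble most-significant byte first: F5 87 82 0E 4E AF DC 1E → 0xF587820E4EAFDC1E.

0xF587820E4EAFDC1E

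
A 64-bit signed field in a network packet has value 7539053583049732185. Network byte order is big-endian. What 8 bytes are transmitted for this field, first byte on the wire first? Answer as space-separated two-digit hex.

68 A0 19 4A 48 50 B0 59

7539053583049732185 in hexadecimal, padded to 64 bits, is 0x68A0194A4850B059.
Split into bytes (most-significant first): 68 A0 19 4A 48 50 B0 59.
In big-endian order the high byte comes first in memory.
So the memory order matches the most-significant-first order: 68 A0 19 4A 48 50 B0 59.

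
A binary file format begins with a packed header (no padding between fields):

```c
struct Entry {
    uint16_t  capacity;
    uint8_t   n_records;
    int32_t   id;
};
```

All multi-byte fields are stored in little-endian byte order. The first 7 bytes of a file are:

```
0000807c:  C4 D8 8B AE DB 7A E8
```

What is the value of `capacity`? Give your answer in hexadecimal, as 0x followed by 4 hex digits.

`capacity` is the first field, at byte offset 0, occupying 2 bytes.
Bytes at offsets 0..1: C4 D8.
In little-endian order the low byte comes first in memory.
Reassemble most-significant byte first: D8 C4 → 0xD8C4.

0xD8C4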